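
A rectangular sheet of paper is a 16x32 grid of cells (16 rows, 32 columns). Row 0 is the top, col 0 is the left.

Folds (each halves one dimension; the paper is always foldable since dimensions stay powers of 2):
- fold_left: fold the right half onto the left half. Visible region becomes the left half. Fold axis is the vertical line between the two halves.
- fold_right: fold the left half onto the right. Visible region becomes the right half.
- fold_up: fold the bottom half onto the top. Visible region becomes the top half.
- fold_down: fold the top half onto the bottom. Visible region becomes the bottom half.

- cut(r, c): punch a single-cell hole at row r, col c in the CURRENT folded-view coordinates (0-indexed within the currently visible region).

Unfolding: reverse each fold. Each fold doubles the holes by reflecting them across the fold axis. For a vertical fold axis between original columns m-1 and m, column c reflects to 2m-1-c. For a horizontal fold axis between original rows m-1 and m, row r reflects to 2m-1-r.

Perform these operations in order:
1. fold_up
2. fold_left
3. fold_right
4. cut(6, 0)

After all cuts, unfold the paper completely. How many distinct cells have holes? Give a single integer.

Op 1 fold_up: fold axis h@8; visible region now rows[0,8) x cols[0,32) = 8x32
Op 2 fold_left: fold axis v@16; visible region now rows[0,8) x cols[0,16) = 8x16
Op 3 fold_right: fold axis v@8; visible region now rows[0,8) x cols[8,16) = 8x8
Op 4 cut(6, 0): punch at orig (6,8); cuts so far [(6, 8)]; region rows[0,8) x cols[8,16) = 8x8
Unfold 1 (reflect across v@8): 2 holes -> [(6, 7), (6, 8)]
Unfold 2 (reflect across v@16): 4 holes -> [(6, 7), (6, 8), (6, 23), (6, 24)]
Unfold 3 (reflect across h@8): 8 holes -> [(6, 7), (6, 8), (6, 23), (6, 24), (9, 7), (9, 8), (9, 23), (9, 24)]

Answer: 8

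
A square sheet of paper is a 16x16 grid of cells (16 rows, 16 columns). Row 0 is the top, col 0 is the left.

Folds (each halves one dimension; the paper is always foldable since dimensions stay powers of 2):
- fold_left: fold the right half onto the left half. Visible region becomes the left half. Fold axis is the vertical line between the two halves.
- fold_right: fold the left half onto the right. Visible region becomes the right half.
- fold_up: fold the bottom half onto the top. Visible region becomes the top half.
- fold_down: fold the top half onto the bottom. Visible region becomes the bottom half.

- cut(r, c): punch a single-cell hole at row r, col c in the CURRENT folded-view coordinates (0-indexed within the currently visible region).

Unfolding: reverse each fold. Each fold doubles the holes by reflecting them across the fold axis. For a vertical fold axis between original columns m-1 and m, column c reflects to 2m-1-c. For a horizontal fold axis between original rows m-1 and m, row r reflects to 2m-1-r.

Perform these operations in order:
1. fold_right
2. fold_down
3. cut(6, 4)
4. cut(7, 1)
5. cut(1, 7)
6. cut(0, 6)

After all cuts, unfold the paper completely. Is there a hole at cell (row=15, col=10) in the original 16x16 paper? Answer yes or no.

Answer: no

Derivation:
Op 1 fold_right: fold axis v@8; visible region now rows[0,16) x cols[8,16) = 16x8
Op 2 fold_down: fold axis h@8; visible region now rows[8,16) x cols[8,16) = 8x8
Op 3 cut(6, 4): punch at orig (14,12); cuts so far [(14, 12)]; region rows[8,16) x cols[8,16) = 8x8
Op 4 cut(7, 1): punch at orig (15,9); cuts so far [(14, 12), (15, 9)]; region rows[8,16) x cols[8,16) = 8x8
Op 5 cut(1, 7): punch at orig (9,15); cuts so far [(9, 15), (14, 12), (15, 9)]; region rows[8,16) x cols[8,16) = 8x8
Op 6 cut(0, 6): punch at orig (8,14); cuts so far [(8, 14), (9, 15), (14, 12), (15, 9)]; region rows[8,16) x cols[8,16) = 8x8
Unfold 1 (reflect across h@8): 8 holes -> [(0, 9), (1, 12), (6, 15), (7, 14), (8, 14), (9, 15), (14, 12), (15, 9)]
Unfold 2 (reflect across v@8): 16 holes -> [(0, 6), (0, 9), (1, 3), (1, 12), (6, 0), (6, 15), (7, 1), (7, 14), (8, 1), (8, 14), (9, 0), (9, 15), (14, 3), (14, 12), (15, 6), (15, 9)]
Holes: [(0, 6), (0, 9), (1, 3), (1, 12), (6, 0), (6, 15), (7, 1), (7, 14), (8, 1), (8, 14), (9, 0), (9, 15), (14, 3), (14, 12), (15, 6), (15, 9)]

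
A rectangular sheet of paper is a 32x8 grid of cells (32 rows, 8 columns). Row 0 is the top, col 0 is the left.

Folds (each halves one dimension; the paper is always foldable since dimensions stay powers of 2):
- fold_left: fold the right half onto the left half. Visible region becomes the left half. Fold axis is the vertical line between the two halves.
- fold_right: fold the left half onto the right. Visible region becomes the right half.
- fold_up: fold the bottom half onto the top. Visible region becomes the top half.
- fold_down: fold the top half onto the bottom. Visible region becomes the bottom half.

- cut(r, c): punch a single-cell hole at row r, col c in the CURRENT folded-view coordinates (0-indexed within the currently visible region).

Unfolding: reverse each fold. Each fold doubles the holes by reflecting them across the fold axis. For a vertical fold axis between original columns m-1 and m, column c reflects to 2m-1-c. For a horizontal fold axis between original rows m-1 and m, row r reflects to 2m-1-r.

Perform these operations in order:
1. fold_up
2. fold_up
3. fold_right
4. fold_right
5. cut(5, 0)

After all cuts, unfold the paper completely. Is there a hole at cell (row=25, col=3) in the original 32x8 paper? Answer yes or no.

Op 1 fold_up: fold axis h@16; visible region now rows[0,16) x cols[0,8) = 16x8
Op 2 fold_up: fold axis h@8; visible region now rows[0,8) x cols[0,8) = 8x8
Op 3 fold_right: fold axis v@4; visible region now rows[0,8) x cols[4,8) = 8x4
Op 4 fold_right: fold axis v@6; visible region now rows[0,8) x cols[6,8) = 8x2
Op 5 cut(5, 0): punch at orig (5,6); cuts so far [(5, 6)]; region rows[0,8) x cols[6,8) = 8x2
Unfold 1 (reflect across v@6): 2 holes -> [(5, 5), (5, 6)]
Unfold 2 (reflect across v@4): 4 holes -> [(5, 1), (5, 2), (5, 5), (5, 6)]
Unfold 3 (reflect across h@8): 8 holes -> [(5, 1), (5, 2), (5, 5), (5, 6), (10, 1), (10, 2), (10, 5), (10, 6)]
Unfold 4 (reflect across h@16): 16 holes -> [(5, 1), (5, 2), (5, 5), (5, 6), (10, 1), (10, 2), (10, 5), (10, 6), (21, 1), (21, 2), (21, 5), (21, 6), (26, 1), (26, 2), (26, 5), (26, 6)]
Holes: [(5, 1), (5, 2), (5, 5), (5, 6), (10, 1), (10, 2), (10, 5), (10, 6), (21, 1), (21, 2), (21, 5), (21, 6), (26, 1), (26, 2), (26, 5), (26, 6)]

Answer: no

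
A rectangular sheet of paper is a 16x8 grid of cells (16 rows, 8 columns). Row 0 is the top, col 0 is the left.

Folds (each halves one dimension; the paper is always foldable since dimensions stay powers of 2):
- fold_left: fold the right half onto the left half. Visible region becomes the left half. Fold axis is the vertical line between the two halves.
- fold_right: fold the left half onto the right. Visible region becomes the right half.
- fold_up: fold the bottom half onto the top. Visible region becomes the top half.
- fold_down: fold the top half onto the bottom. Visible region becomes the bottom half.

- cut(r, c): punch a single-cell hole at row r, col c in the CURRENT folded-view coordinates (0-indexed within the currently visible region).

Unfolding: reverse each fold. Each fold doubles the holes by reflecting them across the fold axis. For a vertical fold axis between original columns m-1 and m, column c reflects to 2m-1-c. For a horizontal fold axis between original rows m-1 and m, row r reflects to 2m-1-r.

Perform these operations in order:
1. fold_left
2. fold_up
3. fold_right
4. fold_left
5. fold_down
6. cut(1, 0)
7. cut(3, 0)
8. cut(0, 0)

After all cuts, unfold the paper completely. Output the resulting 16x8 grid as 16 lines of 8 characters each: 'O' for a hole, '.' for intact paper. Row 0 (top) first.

Op 1 fold_left: fold axis v@4; visible region now rows[0,16) x cols[0,4) = 16x4
Op 2 fold_up: fold axis h@8; visible region now rows[0,8) x cols[0,4) = 8x4
Op 3 fold_right: fold axis v@2; visible region now rows[0,8) x cols[2,4) = 8x2
Op 4 fold_left: fold axis v@3; visible region now rows[0,8) x cols[2,3) = 8x1
Op 5 fold_down: fold axis h@4; visible region now rows[4,8) x cols[2,3) = 4x1
Op 6 cut(1, 0): punch at orig (5,2); cuts so far [(5, 2)]; region rows[4,8) x cols[2,3) = 4x1
Op 7 cut(3, 0): punch at orig (7,2); cuts so far [(5, 2), (7, 2)]; region rows[4,8) x cols[2,3) = 4x1
Op 8 cut(0, 0): punch at orig (4,2); cuts so far [(4, 2), (5, 2), (7, 2)]; region rows[4,8) x cols[2,3) = 4x1
Unfold 1 (reflect across h@4): 6 holes -> [(0, 2), (2, 2), (3, 2), (4, 2), (5, 2), (7, 2)]
Unfold 2 (reflect across v@3): 12 holes -> [(0, 2), (0, 3), (2, 2), (2, 3), (3, 2), (3, 3), (4, 2), (4, 3), (5, 2), (5, 3), (7, 2), (7, 3)]
Unfold 3 (reflect across v@2): 24 holes -> [(0, 0), (0, 1), (0, 2), (0, 3), (2, 0), (2, 1), (2, 2), (2, 3), (3, 0), (3, 1), (3, 2), (3, 3), (4, 0), (4, 1), (4, 2), (4, 3), (5, 0), (5, 1), (5, 2), (5, 3), (7, 0), (7, 1), (7, 2), (7, 3)]
Unfold 4 (reflect across h@8): 48 holes -> [(0, 0), (0, 1), (0, 2), (0, 3), (2, 0), (2, 1), (2, 2), (2, 3), (3, 0), (3, 1), (3, 2), (3, 3), (4, 0), (4, 1), (4, 2), (4, 3), (5, 0), (5, 1), (5, 2), (5, 3), (7, 0), (7, 1), (7, 2), (7, 3), (8, 0), (8, 1), (8, 2), (8, 3), (10, 0), (10, 1), (10, 2), (10, 3), (11, 0), (11, 1), (11, 2), (11, 3), (12, 0), (12, 1), (12, 2), (12, 3), (13, 0), (13, 1), (13, 2), (13, 3), (15, 0), (15, 1), (15, 2), (15, 3)]
Unfold 5 (reflect across v@4): 96 holes -> [(0, 0), (0, 1), (0, 2), (0, 3), (0, 4), (0, 5), (0, 6), (0, 7), (2, 0), (2, 1), (2, 2), (2, 3), (2, 4), (2, 5), (2, 6), (2, 7), (3, 0), (3, 1), (3, 2), (3, 3), (3, 4), (3, 5), (3, 6), (3, 7), (4, 0), (4, 1), (4, 2), (4, 3), (4, 4), (4, 5), (4, 6), (4, 7), (5, 0), (5, 1), (5, 2), (5, 3), (5, 4), (5, 5), (5, 6), (5, 7), (7, 0), (7, 1), (7, 2), (7, 3), (7, 4), (7, 5), (7, 6), (7, 7), (8, 0), (8, 1), (8, 2), (8, 3), (8, 4), (8, 5), (8, 6), (8, 7), (10, 0), (10, 1), (10, 2), (10, 3), (10, 4), (10, 5), (10, 6), (10, 7), (11, 0), (11, 1), (11, 2), (11, 3), (11, 4), (11, 5), (11, 6), (11, 7), (12, 0), (12, 1), (12, 2), (12, 3), (12, 4), (12, 5), (12, 6), (12, 7), (13, 0), (13, 1), (13, 2), (13, 3), (13, 4), (13, 5), (13, 6), (13, 7), (15, 0), (15, 1), (15, 2), (15, 3), (15, 4), (15, 5), (15, 6), (15, 7)]

Answer: OOOOOOOO
........
OOOOOOOO
OOOOOOOO
OOOOOOOO
OOOOOOOO
........
OOOOOOOO
OOOOOOOO
........
OOOOOOOO
OOOOOOOO
OOOOOOOO
OOOOOOOO
........
OOOOOOOO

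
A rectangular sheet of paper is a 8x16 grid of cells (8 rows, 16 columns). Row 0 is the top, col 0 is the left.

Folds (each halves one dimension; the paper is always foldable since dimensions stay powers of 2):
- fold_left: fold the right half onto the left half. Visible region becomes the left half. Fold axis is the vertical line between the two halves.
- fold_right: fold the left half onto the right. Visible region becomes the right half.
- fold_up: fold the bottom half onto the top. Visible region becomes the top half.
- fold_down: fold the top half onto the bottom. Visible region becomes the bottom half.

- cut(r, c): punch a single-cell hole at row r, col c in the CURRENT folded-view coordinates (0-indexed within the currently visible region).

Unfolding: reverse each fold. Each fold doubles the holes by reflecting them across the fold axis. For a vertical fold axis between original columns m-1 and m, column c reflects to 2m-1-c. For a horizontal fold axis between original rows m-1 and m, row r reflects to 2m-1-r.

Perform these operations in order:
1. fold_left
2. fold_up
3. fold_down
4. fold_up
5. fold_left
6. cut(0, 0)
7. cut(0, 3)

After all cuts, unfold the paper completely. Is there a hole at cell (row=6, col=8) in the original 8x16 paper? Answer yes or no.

Op 1 fold_left: fold axis v@8; visible region now rows[0,8) x cols[0,8) = 8x8
Op 2 fold_up: fold axis h@4; visible region now rows[0,4) x cols[0,8) = 4x8
Op 3 fold_down: fold axis h@2; visible region now rows[2,4) x cols[0,8) = 2x8
Op 4 fold_up: fold axis h@3; visible region now rows[2,3) x cols[0,8) = 1x8
Op 5 fold_left: fold axis v@4; visible region now rows[2,3) x cols[0,4) = 1x4
Op 6 cut(0, 0): punch at orig (2,0); cuts so far [(2, 0)]; region rows[2,3) x cols[0,4) = 1x4
Op 7 cut(0, 3): punch at orig (2,3); cuts so far [(2, 0), (2, 3)]; region rows[2,3) x cols[0,4) = 1x4
Unfold 1 (reflect across v@4): 4 holes -> [(2, 0), (2, 3), (2, 4), (2, 7)]
Unfold 2 (reflect across h@3): 8 holes -> [(2, 0), (2, 3), (2, 4), (2, 7), (3, 0), (3, 3), (3, 4), (3, 7)]
Unfold 3 (reflect across h@2): 16 holes -> [(0, 0), (0, 3), (0, 4), (0, 7), (1, 0), (1, 3), (1, 4), (1, 7), (2, 0), (2, 3), (2, 4), (2, 7), (3, 0), (3, 3), (3, 4), (3, 7)]
Unfold 4 (reflect across h@4): 32 holes -> [(0, 0), (0, 3), (0, 4), (0, 7), (1, 0), (1, 3), (1, 4), (1, 7), (2, 0), (2, 3), (2, 4), (2, 7), (3, 0), (3, 3), (3, 4), (3, 7), (4, 0), (4, 3), (4, 4), (4, 7), (5, 0), (5, 3), (5, 4), (5, 7), (6, 0), (6, 3), (6, 4), (6, 7), (7, 0), (7, 3), (7, 4), (7, 7)]
Unfold 5 (reflect across v@8): 64 holes -> [(0, 0), (0, 3), (0, 4), (0, 7), (0, 8), (0, 11), (0, 12), (0, 15), (1, 0), (1, 3), (1, 4), (1, 7), (1, 8), (1, 11), (1, 12), (1, 15), (2, 0), (2, 3), (2, 4), (2, 7), (2, 8), (2, 11), (2, 12), (2, 15), (3, 0), (3, 3), (3, 4), (3, 7), (3, 8), (3, 11), (3, 12), (3, 15), (4, 0), (4, 3), (4, 4), (4, 7), (4, 8), (4, 11), (4, 12), (4, 15), (5, 0), (5, 3), (5, 4), (5, 7), (5, 8), (5, 11), (5, 12), (5, 15), (6, 0), (6, 3), (6, 4), (6, 7), (6, 8), (6, 11), (6, 12), (6, 15), (7, 0), (7, 3), (7, 4), (7, 7), (7, 8), (7, 11), (7, 12), (7, 15)]
Holes: [(0, 0), (0, 3), (0, 4), (0, 7), (0, 8), (0, 11), (0, 12), (0, 15), (1, 0), (1, 3), (1, 4), (1, 7), (1, 8), (1, 11), (1, 12), (1, 15), (2, 0), (2, 3), (2, 4), (2, 7), (2, 8), (2, 11), (2, 12), (2, 15), (3, 0), (3, 3), (3, 4), (3, 7), (3, 8), (3, 11), (3, 12), (3, 15), (4, 0), (4, 3), (4, 4), (4, 7), (4, 8), (4, 11), (4, 12), (4, 15), (5, 0), (5, 3), (5, 4), (5, 7), (5, 8), (5, 11), (5, 12), (5, 15), (6, 0), (6, 3), (6, 4), (6, 7), (6, 8), (6, 11), (6, 12), (6, 15), (7, 0), (7, 3), (7, 4), (7, 7), (7, 8), (7, 11), (7, 12), (7, 15)]

Answer: yes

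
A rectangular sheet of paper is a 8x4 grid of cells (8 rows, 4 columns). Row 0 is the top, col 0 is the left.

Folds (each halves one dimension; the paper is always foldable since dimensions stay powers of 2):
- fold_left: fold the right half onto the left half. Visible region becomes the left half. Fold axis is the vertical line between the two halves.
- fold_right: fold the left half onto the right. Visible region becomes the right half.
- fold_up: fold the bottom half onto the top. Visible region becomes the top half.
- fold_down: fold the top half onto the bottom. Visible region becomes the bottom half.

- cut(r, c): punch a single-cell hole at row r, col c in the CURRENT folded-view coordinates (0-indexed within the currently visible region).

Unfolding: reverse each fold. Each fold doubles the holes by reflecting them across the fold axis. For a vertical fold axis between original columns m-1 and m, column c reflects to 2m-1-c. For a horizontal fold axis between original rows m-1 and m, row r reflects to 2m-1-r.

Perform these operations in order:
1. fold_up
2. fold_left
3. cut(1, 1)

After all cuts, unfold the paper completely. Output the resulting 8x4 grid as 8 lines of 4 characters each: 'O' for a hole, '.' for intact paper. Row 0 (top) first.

Op 1 fold_up: fold axis h@4; visible region now rows[0,4) x cols[0,4) = 4x4
Op 2 fold_left: fold axis v@2; visible region now rows[0,4) x cols[0,2) = 4x2
Op 3 cut(1, 1): punch at orig (1,1); cuts so far [(1, 1)]; region rows[0,4) x cols[0,2) = 4x2
Unfold 1 (reflect across v@2): 2 holes -> [(1, 1), (1, 2)]
Unfold 2 (reflect across h@4): 4 holes -> [(1, 1), (1, 2), (6, 1), (6, 2)]

Answer: ....
.OO.
....
....
....
....
.OO.
....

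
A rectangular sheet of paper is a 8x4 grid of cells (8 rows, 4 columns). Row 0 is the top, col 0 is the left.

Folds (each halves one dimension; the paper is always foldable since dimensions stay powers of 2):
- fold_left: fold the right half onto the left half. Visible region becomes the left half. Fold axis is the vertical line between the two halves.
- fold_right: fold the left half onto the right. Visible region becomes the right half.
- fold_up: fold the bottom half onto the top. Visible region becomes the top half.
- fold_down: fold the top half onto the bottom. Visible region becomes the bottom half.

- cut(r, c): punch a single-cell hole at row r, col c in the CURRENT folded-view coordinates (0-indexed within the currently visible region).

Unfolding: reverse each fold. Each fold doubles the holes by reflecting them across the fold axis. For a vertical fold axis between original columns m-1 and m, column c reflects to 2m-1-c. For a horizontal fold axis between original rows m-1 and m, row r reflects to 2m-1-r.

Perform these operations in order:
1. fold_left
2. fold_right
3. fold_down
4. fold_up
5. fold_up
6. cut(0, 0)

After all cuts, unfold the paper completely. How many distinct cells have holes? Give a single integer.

Answer: 32

Derivation:
Op 1 fold_left: fold axis v@2; visible region now rows[0,8) x cols[0,2) = 8x2
Op 2 fold_right: fold axis v@1; visible region now rows[0,8) x cols[1,2) = 8x1
Op 3 fold_down: fold axis h@4; visible region now rows[4,8) x cols[1,2) = 4x1
Op 4 fold_up: fold axis h@6; visible region now rows[4,6) x cols[1,2) = 2x1
Op 5 fold_up: fold axis h@5; visible region now rows[4,5) x cols[1,2) = 1x1
Op 6 cut(0, 0): punch at orig (4,1); cuts so far [(4, 1)]; region rows[4,5) x cols[1,2) = 1x1
Unfold 1 (reflect across h@5): 2 holes -> [(4, 1), (5, 1)]
Unfold 2 (reflect across h@6): 4 holes -> [(4, 1), (5, 1), (6, 1), (7, 1)]
Unfold 3 (reflect across h@4): 8 holes -> [(0, 1), (1, 1), (2, 1), (3, 1), (4, 1), (5, 1), (6, 1), (7, 1)]
Unfold 4 (reflect across v@1): 16 holes -> [(0, 0), (0, 1), (1, 0), (1, 1), (2, 0), (2, 1), (3, 0), (3, 1), (4, 0), (4, 1), (5, 0), (5, 1), (6, 0), (6, 1), (7, 0), (7, 1)]
Unfold 5 (reflect across v@2): 32 holes -> [(0, 0), (0, 1), (0, 2), (0, 3), (1, 0), (1, 1), (1, 2), (1, 3), (2, 0), (2, 1), (2, 2), (2, 3), (3, 0), (3, 1), (3, 2), (3, 3), (4, 0), (4, 1), (4, 2), (4, 3), (5, 0), (5, 1), (5, 2), (5, 3), (6, 0), (6, 1), (6, 2), (6, 3), (7, 0), (7, 1), (7, 2), (7, 3)]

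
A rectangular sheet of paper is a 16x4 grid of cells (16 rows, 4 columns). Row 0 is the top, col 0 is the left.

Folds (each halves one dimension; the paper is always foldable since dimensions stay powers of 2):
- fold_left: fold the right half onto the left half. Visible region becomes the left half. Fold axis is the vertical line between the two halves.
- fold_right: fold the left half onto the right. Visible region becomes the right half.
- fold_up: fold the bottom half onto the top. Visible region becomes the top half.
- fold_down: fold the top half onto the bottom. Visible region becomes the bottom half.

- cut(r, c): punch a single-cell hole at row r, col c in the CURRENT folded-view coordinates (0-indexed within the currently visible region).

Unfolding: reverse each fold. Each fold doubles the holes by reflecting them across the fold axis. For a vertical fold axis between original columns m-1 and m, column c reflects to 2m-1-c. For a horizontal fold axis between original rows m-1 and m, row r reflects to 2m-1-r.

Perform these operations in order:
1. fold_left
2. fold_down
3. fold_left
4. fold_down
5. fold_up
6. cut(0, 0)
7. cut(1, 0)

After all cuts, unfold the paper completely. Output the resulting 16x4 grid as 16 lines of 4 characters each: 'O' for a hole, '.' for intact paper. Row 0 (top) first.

Answer: OOOO
OOOO
OOOO
OOOO
OOOO
OOOO
OOOO
OOOO
OOOO
OOOO
OOOO
OOOO
OOOO
OOOO
OOOO
OOOO

Derivation:
Op 1 fold_left: fold axis v@2; visible region now rows[0,16) x cols[0,2) = 16x2
Op 2 fold_down: fold axis h@8; visible region now rows[8,16) x cols[0,2) = 8x2
Op 3 fold_left: fold axis v@1; visible region now rows[8,16) x cols[0,1) = 8x1
Op 4 fold_down: fold axis h@12; visible region now rows[12,16) x cols[0,1) = 4x1
Op 5 fold_up: fold axis h@14; visible region now rows[12,14) x cols[0,1) = 2x1
Op 6 cut(0, 0): punch at orig (12,0); cuts so far [(12, 0)]; region rows[12,14) x cols[0,1) = 2x1
Op 7 cut(1, 0): punch at orig (13,0); cuts so far [(12, 0), (13, 0)]; region rows[12,14) x cols[0,1) = 2x1
Unfold 1 (reflect across h@14): 4 holes -> [(12, 0), (13, 0), (14, 0), (15, 0)]
Unfold 2 (reflect across h@12): 8 holes -> [(8, 0), (9, 0), (10, 0), (11, 0), (12, 0), (13, 0), (14, 0), (15, 0)]
Unfold 3 (reflect across v@1): 16 holes -> [(8, 0), (8, 1), (9, 0), (9, 1), (10, 0), (10, 1), (11, 0), (11, 1), (12, 0), (12, 1), (13, 0), (13, 1), (14, 0), (14, 1), (15, 0), (15, 1)]
Unfold 4 (reflect across h@8): 32 holes -> [(0, 0), (0, 1), (1, 0), (1, 1), (2, 0), (2, 1), (3, 0), (3, 1), (4, 0), (4, 1), (5, 0), (5, 1), (6, 0), (6, 1), (7, 0), (7, 1), (8, 0), (8, 1), (9, 0), (9, 1), (10, 0), (10, 1), (11, 0), (11, 1), (12, 0), (12, 1), (13, 0), (13, 1), (14, 0), (14, 1), (15, 0), (15, 1)]
Unfold 5 (reflect across v@2): 64 holes -> [(0, 0), (0, 1), (0, 2), (0, 3), (1, 0), (1, 1), (1, 2), (1, 3), (2, 0), (2, 1), (2, 2), (2, 3), (3, 0), (3, 1), (3, 2), (3, 3), (4, 0), (4, 1), (4, 2), (4, 3), (5, 0), (5, 1), (5, 2), (5, 3), (6, 0), (6, 1), (6, 2), (6, 3), (7, 0), (7, 1), (7, 2), (7, 3), (8, 0), (8, 1), (8, 2), (8, 3), (9, 0), (9, 1), (9, 2), (9, 3), (10, 0), (10, 1), (10, 2), (10, 3), (11, 0), (11, 1), (11, 2), (11, 3), (12, 0), (12, 1), (12, 2), (12, 3), (13, 0), (13, 1), (13, 2), (13, 3), (14, 0), (14, 1), (14, 2), (14, 3), (15, 0), (15, 1), (15, 2), (15, 3)]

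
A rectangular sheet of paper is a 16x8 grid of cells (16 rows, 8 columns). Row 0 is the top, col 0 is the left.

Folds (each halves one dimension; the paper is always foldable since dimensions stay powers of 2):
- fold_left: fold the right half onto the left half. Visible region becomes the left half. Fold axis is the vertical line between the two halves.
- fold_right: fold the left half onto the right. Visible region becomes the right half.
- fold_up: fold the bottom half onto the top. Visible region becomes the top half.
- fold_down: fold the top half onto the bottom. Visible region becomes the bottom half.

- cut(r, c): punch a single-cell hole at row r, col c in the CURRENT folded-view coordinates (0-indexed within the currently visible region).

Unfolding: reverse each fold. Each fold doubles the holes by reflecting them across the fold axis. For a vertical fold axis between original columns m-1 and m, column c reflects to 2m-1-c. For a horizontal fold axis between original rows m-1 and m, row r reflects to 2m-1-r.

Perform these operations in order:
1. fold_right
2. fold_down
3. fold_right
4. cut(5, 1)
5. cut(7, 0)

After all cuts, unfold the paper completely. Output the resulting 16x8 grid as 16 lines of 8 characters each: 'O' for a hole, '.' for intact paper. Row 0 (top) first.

Answer: .OO..OO.
........
O..OO..O
........
........
........
........
........
........
........
........
........
........
O..OO..O
........
.OO..OO.

Derivation:
Op 1 fold_right: fold axis v@4; visible region now rows[0,16) x cols[4,8) = 16x4
Op 2 fold_down: fold axis h@8; visible region now rows[8,16) x cols[4,8) = 8x4
Op 3 fold_right: fold axis v@6; visible region now rows[8,16) x cols[6,8) = 8x2
Op 4 cut(5, 1): punch at orig (13,7); cuts so far [(13, 7)]; region rows[8,16) x cols[6,8) = 8x2
Op 5 cut(7, 0): punch at orig (15,6); cuts so far [(13, 7), (15, 6)]; region rows[8,16) x cols[6,8) = 8x2
Unfold 1 (reflect across v@6): 4 holes -> [(13, 4), (13, 7), (15, 5), (15, 6)]
Unfold 2 (reflect across h@8): 8 holes -> [(0, 5), (0, 6), (2, 4), (2, 7), (13, 4), (13, 7), (15, 5), (15, 6)]
Unfold 3 (reflect across v@4): 16 holes -> [(0, 1), (0, 2), (0, 5), (0, 6), (2, 0), (2, 3), (2, 4), (2, 7), (13, 0), (13, 3), (13, 4), (13, 7), (15, 1), (15, 2), (15, 5), (15, 6)]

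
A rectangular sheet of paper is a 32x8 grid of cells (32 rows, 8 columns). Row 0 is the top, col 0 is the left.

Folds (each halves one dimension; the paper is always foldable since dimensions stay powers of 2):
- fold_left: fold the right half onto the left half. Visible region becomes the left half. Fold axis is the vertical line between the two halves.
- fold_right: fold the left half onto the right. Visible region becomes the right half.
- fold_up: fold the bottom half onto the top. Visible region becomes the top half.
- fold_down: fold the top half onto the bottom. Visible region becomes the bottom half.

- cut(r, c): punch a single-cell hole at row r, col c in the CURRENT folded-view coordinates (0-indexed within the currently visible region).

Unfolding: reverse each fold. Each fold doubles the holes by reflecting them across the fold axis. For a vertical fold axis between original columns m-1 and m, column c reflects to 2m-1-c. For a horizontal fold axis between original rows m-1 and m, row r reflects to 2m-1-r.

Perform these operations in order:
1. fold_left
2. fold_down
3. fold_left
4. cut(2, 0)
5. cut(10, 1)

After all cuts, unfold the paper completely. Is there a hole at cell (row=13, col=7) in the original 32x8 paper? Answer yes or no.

Answer: yes

Derivation:
Op 1 fold_left: fold axis v@4; visible region now rows[0,32) x cols[0,4) = 32x4
Op 2 fold_down: fold axis h@16; visible region now rows[16,32) x cols[0,4) = 16x4
Op 3 fold_left: fold axis v@2; visible region now rows[16,32) x cols[0,2) = 16x2
Op 4 cut(2, 0): punch at orig (18,0); cuts so far [(18, 0)]; region rows[16,32) x cols[0,2) = 16x2
Op 5 cut(10, 1): punch at orig (26,1); cuts so far [(18, 0), (26, 1)]; region rows[16,32) x cols[0,2) = 16x2
Unfold 1 (reflect across v@2): 4 holes -> [(18, 0), (18, 3), (26, 1), (26, 2)]
Unfold 2 (reflect across h@16): 8 holes -> [(5, 1), (5, 2), (13, 0), (13, 3), (18, 0), (18, 3), (26, 1), (26, 2)]
Unfold 3 (reflect across v@4): 16 holes -> [(5, 1), (5, 2), (5, 5), (5, 6), (13, 0), (13, 3), (13, 4), (13, 7), (18, 0), (18, 3), (18, 4), (18, 7), (26, 1), (26, 2), (26, 5), (26, 6)]
Holes: [(5, 1), (5, 2), (5, 5), (5, 6), (13, 0), (13, 3), (13, 4), (13, 7), (18, 0), (18, 3), (18, 4), (18, 7), (26, 1), (26, 2), (26, 5), (26, 6)]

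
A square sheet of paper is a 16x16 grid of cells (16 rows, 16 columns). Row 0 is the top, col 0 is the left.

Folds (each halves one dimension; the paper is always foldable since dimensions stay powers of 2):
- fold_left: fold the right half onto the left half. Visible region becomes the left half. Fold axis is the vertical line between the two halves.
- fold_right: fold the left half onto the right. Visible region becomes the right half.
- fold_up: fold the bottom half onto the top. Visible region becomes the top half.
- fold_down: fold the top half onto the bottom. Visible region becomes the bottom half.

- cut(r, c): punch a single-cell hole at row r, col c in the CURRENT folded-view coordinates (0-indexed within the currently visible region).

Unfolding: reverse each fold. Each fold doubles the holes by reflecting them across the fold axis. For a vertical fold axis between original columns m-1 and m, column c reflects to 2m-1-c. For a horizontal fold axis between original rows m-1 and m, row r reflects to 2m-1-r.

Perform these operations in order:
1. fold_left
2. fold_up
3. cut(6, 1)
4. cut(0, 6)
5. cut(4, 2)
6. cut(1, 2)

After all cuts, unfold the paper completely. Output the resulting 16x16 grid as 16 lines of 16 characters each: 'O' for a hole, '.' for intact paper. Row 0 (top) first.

Answer: ......O..O......
..O..........O..
................
................
..O..........O..
................
.O............O.
................
................
.O............O.
................
..O..........O..
................
................
..O..........O..
......O..O......

Derivation:
Op 1 fold_left: fold axis v@8; visible region now rows[0,16) x cols[0,8) = 16x8
Op 2 fold_up: fold axis h@8; visible region now rows[0,8) x cols[0,8) = 8x8
Op 3 cut(6, 1): punch at orig (6,1); cuts so far [(6, 1)]; region rows[0,8) x cols[0,8) = 8x8
Op 4 cut(0, 6): punch at orig (0,6); cuts so far [(0, 6), (6, 1)]; region rows[0,8) x cols[0,8) = 8x8
Op 5 cut(4, 2): punch at orig (4,2); cuts so far [(0, 6), (4, 2), (6, 1)]; region rows[0,8) x cols[0,8) = 8x8
Op 6 cut(1, 2): punch at orig (1,2); cuts so far [(0, 6), (1, 2), (4, 2), (6, 1)]; region rows[0,8) x cols[0,8) = 8x8
Unfold 1 (reflect across h@8): 8 holes -> [(0, 6), (1, 2), (4, 2), (6, 1), (9, 1), (11, 2), (14, 2), (15, 6)]
Unfold 2 (reflect across v@8): 16 holes -> [(0, 6), (0, 9), (1, 2), (1, 13), (4, 2), (4, 13), (6, 1), (6, 14), (9, 1), (9, 14), (11, 2), (11, 13), (14, 2), (14, 13), (15, 6), (15, 9)]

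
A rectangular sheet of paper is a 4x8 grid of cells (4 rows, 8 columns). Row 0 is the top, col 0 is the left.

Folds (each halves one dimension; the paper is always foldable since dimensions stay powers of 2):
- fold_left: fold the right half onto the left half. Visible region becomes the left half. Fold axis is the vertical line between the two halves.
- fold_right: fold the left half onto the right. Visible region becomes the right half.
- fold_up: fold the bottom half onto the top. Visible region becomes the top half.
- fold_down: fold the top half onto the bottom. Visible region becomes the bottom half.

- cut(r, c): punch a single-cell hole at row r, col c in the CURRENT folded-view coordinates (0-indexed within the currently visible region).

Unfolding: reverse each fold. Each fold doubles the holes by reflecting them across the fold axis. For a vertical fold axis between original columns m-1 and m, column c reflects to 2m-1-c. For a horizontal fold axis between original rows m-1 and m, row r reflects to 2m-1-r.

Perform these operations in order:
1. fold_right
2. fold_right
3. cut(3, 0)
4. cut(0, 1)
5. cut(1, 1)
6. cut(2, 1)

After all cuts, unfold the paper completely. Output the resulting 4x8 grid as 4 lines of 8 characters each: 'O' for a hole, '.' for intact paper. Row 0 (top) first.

Op 1 fold_right: fold axis v@4; visible region now rows[0,4) x cols[4,8) = 4x4
Op 2 fold_right: fold axis v@6; visible region now rows[0,4) x cols[6,8) = 4x2
Op 3 cut(3, 0): punch at orig (3,6); cuts so far [(3, 6)]; region rows[0,4) x cols[6,8) = 4x2
Op 4 cut(0, 1): punch at orig (0,7); cuts so far [(0, 7), (3, 6)]; region rows[0,4) x cols[6,8) = 4x2
Op 5 cut(1, 1): punch at orig (1,7); cuts so far [(0, 7), (1, 7), (3, 6)]; region rows[0,4) x cols[6,8) = 4x2
Op 6 cut(2, 1): punch at orig (2,7); cuts so far [(0, 7), (1, 7), (2, 7), (3, 6)]; region rows[0,4) x cols[6,8) = 4x2
Unfold 1 (reflect across v@6): 8 holes -> [(0, 4), (0, 7), (1, 4), (1, 7), (2, 4), (2, 7), (3, 5), (3, 6)]
Unfold 2 (reflect across v@4): 16 holes -> [(0, 0), (0, 3), (0, 4), (0, 7), (1, 0), (1, 3), (1, 4), (1, 7), (2, 0), (2, 3), (2, 4), (2, 7), (3, 1), (3, 2), (3, 5), (3, 6)]

Answer: O..OO..O
O..OO..O
O..OO..O
.OO..OO.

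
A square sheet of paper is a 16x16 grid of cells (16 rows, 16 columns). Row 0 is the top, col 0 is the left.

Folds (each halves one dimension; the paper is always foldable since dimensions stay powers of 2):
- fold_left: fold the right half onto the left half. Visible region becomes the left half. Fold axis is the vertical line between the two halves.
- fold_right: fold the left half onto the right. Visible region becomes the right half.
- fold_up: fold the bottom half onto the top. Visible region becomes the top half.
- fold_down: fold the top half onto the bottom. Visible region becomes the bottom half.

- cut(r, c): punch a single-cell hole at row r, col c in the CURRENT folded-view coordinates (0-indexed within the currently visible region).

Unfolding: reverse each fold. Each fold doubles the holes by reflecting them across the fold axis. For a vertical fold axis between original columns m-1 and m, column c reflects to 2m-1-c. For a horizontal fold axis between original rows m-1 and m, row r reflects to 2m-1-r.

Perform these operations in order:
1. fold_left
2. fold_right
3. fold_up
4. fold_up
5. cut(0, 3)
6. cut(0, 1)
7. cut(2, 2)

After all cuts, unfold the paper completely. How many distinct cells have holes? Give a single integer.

Op 1 fold_left: fold axis v@8; visible region now rows[0,16) x cols[0,8) = 16x8
Op 2 fold_right: fold axis v@4; visible region now rows[0,16) x cols[4,8) = 16x4
Op 3 fold_up: fold axis h@8; visible region now rows[0,8) x cols[4,8) = 8x4
Op 4 fold_up: fold axis h@4; visible region now rows[0,4) x cols[4,8) = 4x4
Op 5 cut(0, 3): punch at orig (0,7); cuts so far [(0, 7)]; region rows[0,4) x cols[4,8) = 4x4
Op 6 cut(0, 1): punch at orig (0,5); cuts so far [(0, 5), (0, 7)]; region rows[0,4) x cols[4,8) = 4x4
Op 7 cut(2, 2): punch at orig (2,6); cuts so far [(0, 5), (0, 7), (2, 6)]; region rows[0,4) x cols[4,8) = 4x4
Unfold 1 (reflect across h@4): 6 holes -> [(0, 5), (0, 7), (2, 6), (5, 6), (7, 5), (7, 7)]
Unfold 2 (reflect across h@8): 12 holes -> [(0, 5), (0, 7), (2, 6), (5, 6), (7, 5), (7, 7), (8, 5), (8, 7), (10, 6), (13, 6), (15, 5), (15, 7)]
Unfold 3 (reflect across v@4): 24 holes -> [(0, 0), (0, 2), (0, 5), (0, 7), (2, 1), (2, 6), (5, 1), (5, 6), (7, 0), (7, 2), (7, 5), (7, 7), (8, 0), (8, 2), (8, 5), (8, 7), (10, 1), (10, 6), (13, 1), (13, 6), (15, 0), (15, 2), (15, 5), (15, 7)]
Unfold 4 (reflect across v@8): 48 holes -> [(0, 0), (0, 2), (0, 5), (0, 7), (0, 8), (0, 10), (0, 13), (0, 15), (2, 1), (2, 6), (2, 9), (2, 14), (5, 1), (5, 6), (5, 9), (5, 14), (7, 0), (7, 2), (7, 5), (7, 7), (7, 8), (7, 10), (7, 13), (7, 15), (8, 0), (8, 2), (8, 5), (8, 7), (8, 8), (8, 10), (8, 13), (8, 15), (10, 1), (10, 6), (10, 9), (10, 14), (13, 1), (13, 6), (13, 9), (13, 14), (15, 0), (15, 2), (15, 5), (15, 7), (15, 8), (15, 10), (15, 13), (15, 15)]

Answer: 48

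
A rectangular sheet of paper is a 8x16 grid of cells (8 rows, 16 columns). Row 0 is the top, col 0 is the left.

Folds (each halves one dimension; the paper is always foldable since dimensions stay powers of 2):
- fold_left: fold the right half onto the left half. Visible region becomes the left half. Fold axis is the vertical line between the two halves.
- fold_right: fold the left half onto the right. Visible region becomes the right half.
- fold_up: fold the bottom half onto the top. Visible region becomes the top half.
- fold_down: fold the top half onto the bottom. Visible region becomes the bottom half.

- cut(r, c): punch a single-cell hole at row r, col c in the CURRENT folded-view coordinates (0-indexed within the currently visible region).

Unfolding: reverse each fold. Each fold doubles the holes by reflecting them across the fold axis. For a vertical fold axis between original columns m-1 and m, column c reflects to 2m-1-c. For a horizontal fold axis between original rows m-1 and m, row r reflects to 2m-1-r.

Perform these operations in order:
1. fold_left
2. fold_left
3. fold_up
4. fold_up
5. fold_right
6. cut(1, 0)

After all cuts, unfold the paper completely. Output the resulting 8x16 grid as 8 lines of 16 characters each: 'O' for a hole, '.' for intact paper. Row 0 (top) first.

Op 1 fold_left: fold axis v@8; visible region now rows[0,8) x cols[0,8) = 8x8
Op 2 fold_left: fold axis v@4; visible region now rows[0,8) x cols[0,4) = 8x4
Op 3 fold_up: fold axis h@4; visible region now rows[0,4) x cols[0,4) = 4x4
Op 4 fold_up: fold axis h@2; visible region now rows[0,2) x cols[0,4) = 2x4
Op 5 fold_right: fold axis v@2; visible region now rows[0,2) x cols[2,4) = 2x2
Op 6 cut(1, 0): punch at orig (1,2); cuts so far [(1, 2)]; region rows[0,2) x cols[2,4) = 2x2
Unfold 1 (reflect across v@2): 2 holes -> [(1, 1), (1, 2)]
Unfold 2 (reflect across h@2): 4 holes -> [(1, 1), (1, 2), (2, 1), (2, 2)]
Unfold 3 (reflect across h@4): 8 holes -> [(1, 1), (1, 2), (2, 1), (2, 2), (5, 1), (5, 2), (6, 1), (6, 2)]
Unfold 4 (reflect across v@4): 16 holes -> [(1, 1), (1, 2), (1, 5), (1, 6), (2, 1), (2, 2), (2, 5), (2, 6), (5, 1), (5, 2), (5, 5), (5, 6), (6, 1), (6, 2), (6, 5), (6, 6)]
Unfold 5 (reflect across v@8): 32 holes -> [(1, 1), (1, 2), (1, 5), (1, 6), (1, 9), (1, 10), (1, 13), (1, 14), (2, 1), (2, 2), (2, 5), (2, 6), (2, 9), (2, 10), (2, 13), (2, 14), (5, 1), (5, 2), (5, 5), (5, 6), (5, 9), (5, 10), (5, 13), (5, 14), (6, 1), (6, 2), (6, 5), (6, 6), (6, 9), (6, 10), (6, 13), (6, 14)]

Answer: ................
.OO..OO..OO..OO.
.OO..OO..OO..OO.
................
................
.OO..OO..OO..OO.
.OO..OO..OO..OO.
................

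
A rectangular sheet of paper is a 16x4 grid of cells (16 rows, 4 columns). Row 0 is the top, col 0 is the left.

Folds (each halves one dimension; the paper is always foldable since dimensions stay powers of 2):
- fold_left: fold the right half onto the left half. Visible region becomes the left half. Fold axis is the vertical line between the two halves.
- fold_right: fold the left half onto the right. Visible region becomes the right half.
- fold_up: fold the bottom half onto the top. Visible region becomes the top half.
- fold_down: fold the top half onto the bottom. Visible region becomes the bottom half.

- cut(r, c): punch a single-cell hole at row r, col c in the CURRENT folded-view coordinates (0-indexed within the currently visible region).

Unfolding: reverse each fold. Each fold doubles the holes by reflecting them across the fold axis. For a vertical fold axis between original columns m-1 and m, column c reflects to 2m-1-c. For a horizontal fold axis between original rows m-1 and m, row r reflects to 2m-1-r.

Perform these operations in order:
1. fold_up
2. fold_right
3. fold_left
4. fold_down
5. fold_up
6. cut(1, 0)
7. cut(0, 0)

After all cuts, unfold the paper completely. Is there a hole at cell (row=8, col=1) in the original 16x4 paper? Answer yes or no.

Op 1 fold_up: fold axis h@8; visible region now rows[0,8) x cols[0,4) = 8x4
Op 2 fold_right: fold axis v@2; visible region now rows[0,8) x cols[2,4) = 8x2
Op 3 fold_left: fold axis v@3; visible region now rows[0,8) x cols[2,3) = 8x1
Op 4 fold_down: fold axis h@4; visible region now rows[4,8) x cols[2,3) = 4x1
Op 5 fold_up: fold axis h@6; visible region now rows[4,6) x cols[2,3) = 2x1
Op 6 cut(1, 0): punch at orig (5,2); cuts so far [(5, 2)]; region rows[4,6) x cols[2,3) = 2x1
Op 7 cut(0, 0): punch at orig (4,2); cuts so far [(4, 2), (5, 2)]; region rows[4,6) x cols[2,3) = 2x1
Unfold 1 (reflect across h@6): 4 holes -> [(4, 2), (5, 2), (6, 2), (7, 2)]
Unfold 2 (reflect across h@4): 8 holes -> [(0, 2), (1, 2), (2, 2), (3, 2), (4, 2), (5, 2), (6, 2), (7, 2)]
Unfold 3 (reflect across v@3): 16 holes -> [(0, 2), (0, 3), (1, 2), (1, 3), (2, 2), (2, 3), (3, 2), (3, 3), (4, 2), (4, 3), (5, 2), (5, 3), (6, 2), (6, 3), (7, 2), (7, 3)]
Unfold 4 (reflect across v@2): 32 holes -> [(0, 0), (0, 1), (0, 2), (0, 3), (1, 0), (1, 1), (1, 2), (1, 3), (2, 0), (2, 1), (2, 2), (2, 3), (3, 0), (3, 1), (3, 2), (3, 3), (4, 0), (4, 1), (4, 2), (4, 3), (5, 0), (5, 1), (5, 2), (5, 3), (6, 0), (6, 1), (6, 2), (6, 3), (7, 0), (7, 1), (7, 2), (7, 3)]
Unfold 5 (reflect across h@8): 64 holes -> [(0, 0), (0, 1), (0, 2), (0, 3), (1, 0), (1, 1), (1, 2), (1, 3), (2, 0), (2, 1), (2, 2), (2, 3), (3, 0), (3, 1), (3, 2), (3, 3), (4, 0), (4, 1), (4, 2), (4, 3), (5, 0), (5, 1), (5, 2), (5, 3), (6, 0), (6, 1), (6, 2), (6, 3), (7, 0), (7, 1), (7, 2), (7, 3), (8, 0), (8, 1), (8, 2), (8, 3), (9, 0), (9, 1), (9, 2), (9, 3), (10, 0), (10, 1), (10, 2), (10, 3), (11, 0), (11, 1), (11, 2), (11, 3), (12, 0), (12, 1), (12, 2), (12, 3), (13, 0), (13, 1), (13, 2), (13, 3), (14, 0), (14, 1), (14, 2), (14, 3), (15, 0), (15, 1), (15, 2), (15, 3)]
Holes: [(0, 0), (0, 1), (0, 2), (0, 3), (1, 0), (1, 1), (1, 2), (1, 3), (2, 0), (2, 1), (2, 2), (2, 3), (3, 0), (3, 1), (3, 2), (3, 3), (4, 0), (4, 1), (4, 2), (4, 3), (5, 0), (5, 1), (5, 2), (5, 3), (6, 0), (6, 1), (6, 2), (6, 3), (7, 0), (7, 1), (7, 2), (7, 3), (8, 0), (8, 1), (8, 2), (8, 3), (9, 0), (9, 1), (9, 2), (9, 3), (10, 0), (10, 1), (10, 2), (10, 3), (11, 0), (11, 1), (11, 2), (11, 3), (12, 0), (12, 1), (12, 2), (12, 3), (13, 0), (13, 1), (13, 2), (13, 3), (14, 0), (14, 1), (14, 2), (14, 3), (15, 0), (15, 1), (15, 2), (15, 3)]

Answer: yes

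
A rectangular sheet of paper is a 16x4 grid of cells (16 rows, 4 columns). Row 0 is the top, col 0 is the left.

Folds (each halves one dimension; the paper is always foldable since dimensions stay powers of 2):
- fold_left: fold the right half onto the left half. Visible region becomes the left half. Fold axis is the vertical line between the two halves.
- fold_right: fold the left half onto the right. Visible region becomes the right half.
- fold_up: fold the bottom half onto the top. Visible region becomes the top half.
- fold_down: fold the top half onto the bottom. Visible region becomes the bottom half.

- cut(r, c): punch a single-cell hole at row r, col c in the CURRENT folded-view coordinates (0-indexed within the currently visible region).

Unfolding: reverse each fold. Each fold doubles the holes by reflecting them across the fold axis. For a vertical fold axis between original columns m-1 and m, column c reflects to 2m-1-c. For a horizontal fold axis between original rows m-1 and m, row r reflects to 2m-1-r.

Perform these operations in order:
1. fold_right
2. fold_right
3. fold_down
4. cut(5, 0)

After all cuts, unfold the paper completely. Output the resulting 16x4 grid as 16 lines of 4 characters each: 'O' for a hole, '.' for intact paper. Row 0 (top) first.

Answer: ....
....
OOOO
....
....
....
....
....
....
....
....
....
....
OOOO
....
....

Derivation:
Op 1 fold_right: fold axis v@2; visible region now rows[0,16) x cols[2,4) = 16x2
Op 2 fold_right: fold axis v@3; visible region now rows[0,16) x cols[3,4) = 16x1
Op 3 fold_down: fold axis h@8; visible region now rows[8,16) x cols[3,4) = 8x1
Op 4 cut(5, 0): punch at orig (13,3); cuts so far [(13, 3)]; region rows[8,16) x cols[3,4) = 8x1
Unfold 1 (reflect across h@8): 2 holes -> [(2, 3), (13, 3)]
Unfold 2 (reflect across v@3): 4 holes -> [(2, 2), (2, 3), (13, 2), (13, 3)]
Unfold 3 (reflect across v@2): 8 holes -> [(2, 0), (2, 1), (2, 2), (2, 3), (13, 0), (13, 1), (13, 2), (13, 3)]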